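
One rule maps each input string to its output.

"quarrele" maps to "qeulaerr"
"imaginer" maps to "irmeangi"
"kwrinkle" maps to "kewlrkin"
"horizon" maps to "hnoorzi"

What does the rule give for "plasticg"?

pglcaist

What's happening: take characters alternately from the front and the back (1st, last, 2nd, 2nd-last, ...).
For "plasticg" the result is "pglcaist".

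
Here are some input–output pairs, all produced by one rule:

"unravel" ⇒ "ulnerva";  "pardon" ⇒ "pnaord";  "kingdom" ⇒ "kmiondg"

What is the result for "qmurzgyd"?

qdmyugrz

Looking at the pairs, the operation is to take characters alternately from the front and the back (1st, last, 2nd, 2nd-last, ...).
For "qmurzgyd" the result is "qdmyugrz".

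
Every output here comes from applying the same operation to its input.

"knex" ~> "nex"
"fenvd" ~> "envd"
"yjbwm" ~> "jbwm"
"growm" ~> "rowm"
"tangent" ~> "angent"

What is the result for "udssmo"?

The pattern: delete the first character.
Applying that to "udssmo" gives "dssmo".

dssmo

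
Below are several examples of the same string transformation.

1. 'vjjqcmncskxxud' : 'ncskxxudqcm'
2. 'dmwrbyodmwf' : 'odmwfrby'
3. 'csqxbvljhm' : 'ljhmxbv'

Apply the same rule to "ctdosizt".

ztosi

Rule — delete the first 3 characters, then move the first 3 characters to the end (rotate left by 3).
On "ctdosizt": the first step gives "osizt", and the second then gives "ztosi".
(Check on "csqxbvljhm": → "xbvljhm" → "ljhmxbv" ✓)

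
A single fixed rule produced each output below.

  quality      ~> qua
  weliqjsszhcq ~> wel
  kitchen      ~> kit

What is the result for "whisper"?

whi

In each case the input is transformed by: keep only the first 3 characters.
On "whisper" that produces "whi".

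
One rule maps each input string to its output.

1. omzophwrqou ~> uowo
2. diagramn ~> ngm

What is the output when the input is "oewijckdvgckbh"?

The pattern: swap the first and last characters, then keep one character in every 3, starting at position 1 (positions 1st, 4th, 7th, ...).
Applying both steps to "oewijckdvgckbh": "hewijckdvgckbo", then "hikgb".
(Check on "omzophwrqou": → "umzophwrqoo" → "uowo" ✓)

hikgb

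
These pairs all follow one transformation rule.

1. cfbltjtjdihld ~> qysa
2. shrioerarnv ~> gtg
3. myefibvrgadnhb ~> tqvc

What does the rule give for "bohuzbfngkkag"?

Each output is the input with this applied: keep one character in every 3, starting at position 3 (positions 3rd, 6th, 9th, ...), then shift every letter 11 places backward in the alphabet (wrapping around).
Starting from "bohuzbfngkkag": after the first operation, "hbga"; after the second, "wqvp".

wqvp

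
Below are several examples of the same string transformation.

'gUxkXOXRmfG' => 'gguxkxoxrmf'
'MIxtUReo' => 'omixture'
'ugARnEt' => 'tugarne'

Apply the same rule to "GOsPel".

lgospe

Rule — move the last character to the front, then convert every letter to lowercase.
Working it through for "GOsPel": intermediate "lGOsPe", final "lgospe".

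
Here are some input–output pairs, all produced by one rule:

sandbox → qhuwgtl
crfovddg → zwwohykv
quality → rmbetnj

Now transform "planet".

The pattern: shift every letter 7 places backward in the alphabet (wrapping around), then reverse the string.
For "planet", step one produces "ietgxm"; step two turns that into "mxgtei".

mxgtei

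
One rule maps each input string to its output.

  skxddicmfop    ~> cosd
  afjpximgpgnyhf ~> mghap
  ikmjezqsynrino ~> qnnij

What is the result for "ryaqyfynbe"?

The pattern: keep one character in every 3, starting at position 1 (positions 1st, 4th, 7th, ...), then move the first 2 characters to the end (rotate left by 2).
Starting from "ryaqyfynbe": after the first operation, "rqye"; after the second, "yerq".
(Check on "afjpximgpgnyhf": → "apmgh" → "mghap" ✓)

yerq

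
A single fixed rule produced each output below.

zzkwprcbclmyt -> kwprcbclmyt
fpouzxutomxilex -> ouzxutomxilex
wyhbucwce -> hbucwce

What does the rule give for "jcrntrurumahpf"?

Each output is the input with this applied: delete the first 2 characters.
For "jcrntrurumahpf" the result is "rntrurumahpf".

rntrurumahpf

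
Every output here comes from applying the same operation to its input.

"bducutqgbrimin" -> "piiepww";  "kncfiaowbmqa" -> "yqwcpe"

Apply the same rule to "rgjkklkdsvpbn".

fxyygdb

Looking at the pairs, the operation is to keep every other character starting from the first (positions 1st, 3rd, 5th, ...), then shift every letter 12 places backward in the alphabet (wrapping around).
Starting from "rgjkklkdsvpbn": after the first operation, "rjkkspn"; after the second, "fxyygdb".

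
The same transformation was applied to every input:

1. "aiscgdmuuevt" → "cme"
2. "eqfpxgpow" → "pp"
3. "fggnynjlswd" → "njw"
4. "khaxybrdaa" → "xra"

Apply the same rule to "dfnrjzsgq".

Looking at the pairs, the operation is to delete the first 2 characters, then keep one character in every 3, starting at position 2 (positions 2nd, 5th, 8th, ...).
Working it through for "dfnrjzsgq": intermediate "nrjzsgq", final "rs".

rs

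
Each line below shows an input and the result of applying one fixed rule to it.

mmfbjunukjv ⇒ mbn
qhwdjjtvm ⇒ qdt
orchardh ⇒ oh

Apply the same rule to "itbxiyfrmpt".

In each case the input is transformed by: move the last 2 characters to the front (rotate right by 2), then keep one character in every 3, starting at position 3 (positions 3rd, 6th, 9th, ...).
Applying both steps to "itbxiyfrmpt": "ptitbxiyfrm", then "ixf".

ixf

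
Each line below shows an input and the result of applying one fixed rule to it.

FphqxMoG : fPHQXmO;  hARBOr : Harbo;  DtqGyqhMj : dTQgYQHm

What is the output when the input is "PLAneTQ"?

In each case the input is transformed by: delete the last character, then flip the case of every letter.
Applying both steps to "PLAneTQ": "PLAneT", then "plaNEt".
(Check on "DtqGyqhMj": → "DtqGyqhM" → "dTQgYQHm" ✓)

plaNEt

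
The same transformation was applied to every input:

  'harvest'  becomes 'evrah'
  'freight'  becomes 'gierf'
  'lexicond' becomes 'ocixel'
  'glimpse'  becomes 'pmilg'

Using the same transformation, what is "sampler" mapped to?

The rule is to reverse the string, then delete the first 2 characters.
Applying both steps to "sampler": "relpmas", then "lpmas".

lpmas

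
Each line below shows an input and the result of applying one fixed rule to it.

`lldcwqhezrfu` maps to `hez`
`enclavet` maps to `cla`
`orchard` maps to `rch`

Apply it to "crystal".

rys

Rule — move the last 3 characters to the front (rotate right by 3), then keep only the last 3 characters.
Working it through for "crystal": intermediate "talcrys", final "rys".
(Check on "lldcwqhezrfu": → "rfulldcwqhez" → "hez" ✓)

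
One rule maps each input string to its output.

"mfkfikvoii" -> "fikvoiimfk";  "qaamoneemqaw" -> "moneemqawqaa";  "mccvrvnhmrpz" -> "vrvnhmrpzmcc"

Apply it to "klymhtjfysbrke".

mhtjfysbrkekly

The pattern: move the first 3 characters to the end (rotate left by 3).
For "klymhtjfysbrke" the result is "mhtjfysbrkekly".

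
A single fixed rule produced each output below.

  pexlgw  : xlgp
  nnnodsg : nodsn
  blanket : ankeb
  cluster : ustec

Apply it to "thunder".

The pattern: swap the first and last characters, then delete the first 2 characters.
Starting from "thunder": after the first operation, "rhundet"; after the second, "undet".
(Check on "pexlgw": → "wexlgp" → "xlgp" ✓)

undet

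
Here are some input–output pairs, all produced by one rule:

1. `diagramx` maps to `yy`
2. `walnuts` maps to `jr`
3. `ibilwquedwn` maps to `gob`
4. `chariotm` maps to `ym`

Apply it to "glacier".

yc

Looking at the pairs, the operation is to keep one character in every 3, starting at position 3 (positions 3rd, 6th, 9th, ...), then shift every letter 2 places backward in the alphabet (wrapping around).
For "glacier", step one produces "ae"; step two turns that into "yc".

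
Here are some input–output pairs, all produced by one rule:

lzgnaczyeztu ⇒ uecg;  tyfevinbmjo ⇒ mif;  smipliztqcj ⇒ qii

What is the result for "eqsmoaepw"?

The pattern: keep one character in every 3, starting at position 3 (positions 3rd, 6th, 9th, ...), then reverse the string.
"eqsmoaepw" → "saw" → "was".

was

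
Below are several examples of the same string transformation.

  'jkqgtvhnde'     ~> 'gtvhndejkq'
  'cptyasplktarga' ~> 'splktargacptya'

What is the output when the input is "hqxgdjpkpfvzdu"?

jpkpfvzduhqxgd

Rule — swap the front and back halves of the string, then move the last 2 characters to the front (rotate right by 2).
"hqxgdjpkpfvzdu" → "jpkpfvzduhqxgd".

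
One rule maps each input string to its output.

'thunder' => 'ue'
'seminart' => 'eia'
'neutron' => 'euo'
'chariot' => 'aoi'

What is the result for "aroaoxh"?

Rule — swap each adjacent pair of characters (1↔2, 3↔4, ...), then keep only the vowels.
Starting from "aroaoxh": after the first operation, "raaoxoh"; after the second, "aaoo".
(Check on "seminart": → "esimantr" → "eia" ✓)

aaoo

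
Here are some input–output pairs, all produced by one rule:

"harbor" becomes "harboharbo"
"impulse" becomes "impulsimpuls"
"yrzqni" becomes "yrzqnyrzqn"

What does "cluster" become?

Each output is the input with this applied: delete the last character, then write the whole string twice.
"cluster" → "cluste" → "clustecluste".

clustecluste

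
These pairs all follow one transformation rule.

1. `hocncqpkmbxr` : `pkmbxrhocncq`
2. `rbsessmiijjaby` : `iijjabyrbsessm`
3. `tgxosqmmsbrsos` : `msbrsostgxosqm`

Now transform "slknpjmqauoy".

mqauoyslknpj

In each case the input is transformed by: swap the front and back halves of the string.
"slknpjmqauoy" → "mqauoyslknpj".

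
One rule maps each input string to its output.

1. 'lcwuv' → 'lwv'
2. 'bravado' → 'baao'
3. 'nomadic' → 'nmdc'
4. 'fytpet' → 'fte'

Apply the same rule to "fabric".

fbi

Each output is the input with this applied: keep every other character starting from the first (positions 1st, 3rd, 5th, ...).
So "fabric" becomes "fbi".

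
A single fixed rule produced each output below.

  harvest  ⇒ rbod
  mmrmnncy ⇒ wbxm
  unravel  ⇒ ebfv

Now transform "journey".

The rule is to shift every letter 10 places forward in the alphabet (wrapping around), then keep every other character starting from the first (positions 1st, 3rd, 5th, ...).
Working it through for "journey": intermediate "tyebxoi", final "texi".

texi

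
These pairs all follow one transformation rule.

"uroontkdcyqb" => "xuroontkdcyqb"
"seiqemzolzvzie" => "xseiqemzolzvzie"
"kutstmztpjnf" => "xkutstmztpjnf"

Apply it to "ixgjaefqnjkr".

xixgjaefqnjkr

Looking at the pairs, the operation is to prepend "x".
For "ixgjaefqnjkr" the result is "xixgjaefqnjkr".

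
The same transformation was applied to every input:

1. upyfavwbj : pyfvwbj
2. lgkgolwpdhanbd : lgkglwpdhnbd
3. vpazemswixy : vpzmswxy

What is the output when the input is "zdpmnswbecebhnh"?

zdpmnswbcbhnh

Rule — remove every vowel.
Applying that to "zdpmnswbecebhnh" gives "zdpmnswbcbhnh".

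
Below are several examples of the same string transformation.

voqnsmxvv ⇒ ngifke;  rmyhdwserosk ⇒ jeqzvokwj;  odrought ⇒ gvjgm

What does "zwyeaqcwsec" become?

Each output is the input with this applied: delete the last 3 characters, then shift every letter 8 places backward in the alphabet (wrapping around).
Working it through for "zwyeaqcwsec": intermediate "zwyeaqcw", final "roqwsiuo".

roqwsiuo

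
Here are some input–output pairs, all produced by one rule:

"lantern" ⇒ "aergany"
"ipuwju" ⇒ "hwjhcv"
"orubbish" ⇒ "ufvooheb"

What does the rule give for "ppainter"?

Looking at the pairs, the operation is to reverse the string, then shift every letter 13 places forward in the alphabet (wrapping around) — i.e. ROT13.
Starting from "ppainter": after the first operation, "retniapp"; after the second, "ergavncc".

ergavncc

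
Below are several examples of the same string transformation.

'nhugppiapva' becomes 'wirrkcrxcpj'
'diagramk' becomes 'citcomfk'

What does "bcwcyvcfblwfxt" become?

Each output is the input with this applied: move the first 2 characters to the end (rotate left by 2), then shift every letter 2 places forward in the alphabet (wrapping around).
Applying that to "bcwcyvcfblwfxt" gives "yeaxehdnyhzvde".

yeaxehdnyhzvde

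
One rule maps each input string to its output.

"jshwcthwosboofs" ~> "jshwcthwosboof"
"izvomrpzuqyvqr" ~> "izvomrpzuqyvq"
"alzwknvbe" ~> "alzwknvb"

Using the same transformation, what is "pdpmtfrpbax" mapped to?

Looking at the pairs, the operation is to delete the last character.
Applying that to "pdpmtfrpbax" gives "pdpmtfrpba".

pdpmtfrpba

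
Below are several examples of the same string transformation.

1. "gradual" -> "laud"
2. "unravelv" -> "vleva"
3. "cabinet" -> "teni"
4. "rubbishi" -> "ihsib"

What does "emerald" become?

The transformation: delete the first 3 characters, then reverse the string.
For "emerald", step one produces "rald"; step two turns that into "dlar".
(Check on "cabinet": → "inet" → "teni" ✓)

dlar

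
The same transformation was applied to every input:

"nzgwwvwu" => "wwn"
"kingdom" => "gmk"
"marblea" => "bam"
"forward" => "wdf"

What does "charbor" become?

The transformation: keep one character in every 3, starting at position 1 (positions 1st, 4th, 7th, ...), then move the first character to the end.
For "charbor", step one produces "crr"; step two turns that into "rrc".

rrc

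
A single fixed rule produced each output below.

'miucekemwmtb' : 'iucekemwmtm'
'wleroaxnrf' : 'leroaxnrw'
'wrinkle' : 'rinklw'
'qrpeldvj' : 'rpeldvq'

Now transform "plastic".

lastip

The pattern: delete the last character, then move the first character to the end.
On "plastic": the first step gives "plasti", and the second then gives "lastip".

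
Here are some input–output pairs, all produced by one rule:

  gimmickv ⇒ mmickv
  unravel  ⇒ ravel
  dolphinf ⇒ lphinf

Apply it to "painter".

inter

Looking at the pairs, the operation is to delete the first 2 characters.
On "painter" that produces "inter".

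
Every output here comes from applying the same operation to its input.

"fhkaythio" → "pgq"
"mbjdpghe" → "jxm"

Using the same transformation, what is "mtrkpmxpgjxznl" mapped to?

Each output is the input with this applied: shift every letter 8 places forward in the alphabet (wrapping around), then keep one character in every 3, starting at position 2 (positions 2nd, 5th, 8th, ...).
Starting from "mtrkpmxpgjxznl": after the first operation, "ubzsxufxorfhvt"; after the second, "bxxft".

bxxft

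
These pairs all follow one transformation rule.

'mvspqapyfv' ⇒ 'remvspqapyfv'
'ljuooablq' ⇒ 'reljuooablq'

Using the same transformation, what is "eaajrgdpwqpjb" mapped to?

reeaajrgdpwqpjb

Rule — prepend "re".
On "eaajrgdpwqpjb" that produces "reeaajrgdpwqpjb".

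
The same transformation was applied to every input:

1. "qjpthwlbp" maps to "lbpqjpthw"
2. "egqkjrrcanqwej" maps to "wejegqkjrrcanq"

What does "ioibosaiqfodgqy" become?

gqyioibosaiqfod

Rule — move the last 3 characters to the front (rotate right by 3).
For "ioibosaiqfodgqy" the result is "gqyioibosaiqfod".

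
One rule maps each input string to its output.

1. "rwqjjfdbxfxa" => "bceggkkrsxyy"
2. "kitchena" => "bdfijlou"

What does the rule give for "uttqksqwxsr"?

Looking at the pairs, the operation is to shift every letter 1 place forward in the alphabet (wrapping around), then sort the characters into alphabetical order.
Starting from "uttqksqwxsr": after the first operation, "vuurltrxyts"; after the second, "lrrsttuuvxy".

lrrsttuuvxy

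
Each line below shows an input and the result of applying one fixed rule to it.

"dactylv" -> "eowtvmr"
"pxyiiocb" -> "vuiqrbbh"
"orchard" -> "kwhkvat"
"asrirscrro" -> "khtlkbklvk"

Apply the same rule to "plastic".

bvietlm

The rule is to move the last 2 characters to the front (rotate right by 2), then shift every letter 7 places backward in the alphabet (wrapping around).
Starting from "plastic": after the first operation, "icplast"; after the second, "bvietlm".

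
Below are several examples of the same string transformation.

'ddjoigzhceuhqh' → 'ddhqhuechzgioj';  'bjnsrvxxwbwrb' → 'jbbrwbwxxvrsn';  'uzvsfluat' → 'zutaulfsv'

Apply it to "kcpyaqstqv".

The transformation: reverse the string, then move the last 2 characters to the front (rotate right by 2).
Starting from "kcpyaqstqv": after the first operation, "vqtsqaypck"; after the second, "ckvqtsqayp".

ckvqtsqayp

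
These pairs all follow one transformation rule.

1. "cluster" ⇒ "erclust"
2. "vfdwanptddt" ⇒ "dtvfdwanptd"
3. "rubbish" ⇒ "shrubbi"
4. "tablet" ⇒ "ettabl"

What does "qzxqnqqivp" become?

What's happening: move the last 2 characters to the front (rotate right by 2).
Applying that to "qzxqnqqivp" gives "vpqzxqnqqi".

vpqzxqnqqi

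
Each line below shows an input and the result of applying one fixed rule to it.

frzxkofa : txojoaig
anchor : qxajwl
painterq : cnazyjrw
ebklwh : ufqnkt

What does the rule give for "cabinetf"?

What's happening: swap the front and back halves of the string, then shift every letter 9 places forward in the alphabet (wrapping around).
Applying both steps to "cabinetf": "netfcabi", then "wncoljkr".

wncoljkr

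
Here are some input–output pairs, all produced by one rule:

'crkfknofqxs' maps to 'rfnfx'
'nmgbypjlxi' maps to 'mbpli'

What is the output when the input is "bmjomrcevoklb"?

The transformation: keep every other character starting from the second (positions 2nd, 4th, 6th, ...).
Applying that to "bmjomrcevoklb" gives "moreol".

moreol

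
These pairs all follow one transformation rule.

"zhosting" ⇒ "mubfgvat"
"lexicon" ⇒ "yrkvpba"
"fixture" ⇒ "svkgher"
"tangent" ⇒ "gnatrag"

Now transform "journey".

The transformation: shift every letter 13 places forward in the alphabet (wrapping around) — i.e. ROT13.
Doing the same to "journey": "wbhearl".

wbhearl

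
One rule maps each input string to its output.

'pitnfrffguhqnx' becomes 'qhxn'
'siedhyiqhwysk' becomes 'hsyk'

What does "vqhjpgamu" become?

pmau

Each output is the input with this applied: swap each adjacent pair of characters (1↔2, 3↔4, ...), then keep only the last 4 characters.
Starting from "vqhjpgamu": after the first operation, "qvjhgpmau"; after the second, "pmau".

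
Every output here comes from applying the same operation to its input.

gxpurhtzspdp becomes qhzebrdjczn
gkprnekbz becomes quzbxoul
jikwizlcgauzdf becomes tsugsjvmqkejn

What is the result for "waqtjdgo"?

gkadtnq

In each case the input is transformed by: delete the last character, then shift every letter 10 places forward in the alphabet (wrapping around).
Working it through for "waqtjdgo": intermediate "waqtjdg", final "gkadtnq".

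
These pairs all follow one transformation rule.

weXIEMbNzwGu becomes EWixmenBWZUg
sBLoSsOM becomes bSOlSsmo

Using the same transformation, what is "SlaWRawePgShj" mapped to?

LswAArEWGpHsJ

Each output is the input with this applied: swap each adjacent pair of characters (1↔2, 3↔4, ...), then flip the case of every letter.
For "SlaWRawePgShj", step one produces "lSWaaRewgPhSj"; step two turns that into "LswAArEWGpHsJ".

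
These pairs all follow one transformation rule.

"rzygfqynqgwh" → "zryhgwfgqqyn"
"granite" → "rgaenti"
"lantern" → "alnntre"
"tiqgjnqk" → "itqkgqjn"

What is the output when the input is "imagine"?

miaegni

The pattern: move the first character to the end, then take characters alternately from the front and the back (1st, last, 2nd, 2nd-last, ...).
Starting from "imagine": after the first operation, "maginei"; after the second, "miaegni".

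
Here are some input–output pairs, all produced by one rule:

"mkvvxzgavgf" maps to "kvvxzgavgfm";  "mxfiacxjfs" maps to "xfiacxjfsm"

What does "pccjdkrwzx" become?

ccjdkrwzxp

Rule — move the first character to the end.
On "pccjdkrwzx" that produces "ccjdkrwzxp".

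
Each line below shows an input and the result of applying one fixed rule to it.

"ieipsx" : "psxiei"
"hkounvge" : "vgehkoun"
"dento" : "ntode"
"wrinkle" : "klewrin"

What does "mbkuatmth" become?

The rule is to move the last 3 characters to the front (rotate right by 3).
Doing the same to "mbkuatmth": "mthmbkuat".

mthmbkuat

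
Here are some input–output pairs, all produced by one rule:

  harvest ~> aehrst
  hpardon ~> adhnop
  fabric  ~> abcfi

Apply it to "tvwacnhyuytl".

Looking at the pairs, the operation is to sort the characters into alphabetical order, then delete the last character.
Working it through for "tvwacnhyuytl": intermediate "achlnttuvwyy", final "achlnttuvwy".
(Check on "hpardon": → "adhnopr" → "adhnop" ✓)

achlnttuvwy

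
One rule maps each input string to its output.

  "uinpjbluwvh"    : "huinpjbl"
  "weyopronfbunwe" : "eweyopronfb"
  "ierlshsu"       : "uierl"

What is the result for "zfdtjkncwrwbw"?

The transformation: move the last character to the front, then delete the last 3 characters.
Starting from "zfdtjkncwrwbw": after the first operation, "wzfdtjkncwrwb"; after the second, "wzfdtjkncw".

wzfdtjkncw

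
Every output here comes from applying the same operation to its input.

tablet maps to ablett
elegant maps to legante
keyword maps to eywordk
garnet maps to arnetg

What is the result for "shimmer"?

The transformation: move the first character to the end.
"shimmer" → "himmers".

himmers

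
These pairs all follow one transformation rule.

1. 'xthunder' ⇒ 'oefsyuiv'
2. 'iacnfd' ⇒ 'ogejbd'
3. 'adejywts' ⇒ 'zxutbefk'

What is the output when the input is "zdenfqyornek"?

Looking at the pairs, the operation is to swap the front and back halves of the string, then shift every letter 1 place forward in the alphabet (wrapping around).
Working it through for "zdenfqyornek": intermediate "yornekzdenfq", final "zpsoflaefogr".
(Check on "iacnfd": → "nfdiac" → "ogejbd" ✓)

zpsoflaefogr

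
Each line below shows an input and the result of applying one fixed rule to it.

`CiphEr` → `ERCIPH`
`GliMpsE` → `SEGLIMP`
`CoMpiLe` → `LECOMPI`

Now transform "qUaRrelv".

The pattern: move the last 2 characters to the front (rotate right by 2), then convert every letter to uppercase.
"qUaRrelv" → "lvqUaRre" → "LVQUARRE".
(Check on "CoMpiLe": → "LeCoMpi" → "LECOMPI" ✓)

LVQUARRE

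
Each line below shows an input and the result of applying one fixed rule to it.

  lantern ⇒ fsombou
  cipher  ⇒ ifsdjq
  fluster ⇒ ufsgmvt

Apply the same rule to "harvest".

ftuibsw

The pattern: move the last 3 characters to the front (rotate right by 3), then shift every letter 1 place forward in the alphabet (wrapping around).
"harvest" → "estharv" → "ftuibsw".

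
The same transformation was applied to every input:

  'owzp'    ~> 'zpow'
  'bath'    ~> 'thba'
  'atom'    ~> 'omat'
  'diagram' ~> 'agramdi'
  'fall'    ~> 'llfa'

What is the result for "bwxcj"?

The transformation: move the first 2 characters to the end (rotate left by 2).
For "bwxcj" the result is "xcjbw".

xcjbw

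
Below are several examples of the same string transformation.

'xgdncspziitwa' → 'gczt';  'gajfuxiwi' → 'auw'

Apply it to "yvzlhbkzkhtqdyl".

Each output is the input with this applied: keep one character in every 3, starting at position 2 (positions 2nd, 5th, 8th, ...).
Doing the same to "yvzlhbkzkhtqdyl": "vhzty".

vhzty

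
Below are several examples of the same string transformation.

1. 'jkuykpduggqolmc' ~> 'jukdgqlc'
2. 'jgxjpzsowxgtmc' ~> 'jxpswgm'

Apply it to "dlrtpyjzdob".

drpjdb

Each output is the input with this applied: keep every other character starting from the first (positions 1st, 3rd, 5th, ...).
Applying that to "dlrtpyjzdob" gives "drpjdb".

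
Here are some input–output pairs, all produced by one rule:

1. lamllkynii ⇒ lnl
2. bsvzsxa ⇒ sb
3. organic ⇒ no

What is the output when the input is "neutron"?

rn

What's happening: move the first 3 characters to the end (rotate left by 3), then keep one character in every 3, starting at position 2 (positions 2nd, 5th, 8th, ...).
Applying both steps to "neutron": "tronneu", then "rn".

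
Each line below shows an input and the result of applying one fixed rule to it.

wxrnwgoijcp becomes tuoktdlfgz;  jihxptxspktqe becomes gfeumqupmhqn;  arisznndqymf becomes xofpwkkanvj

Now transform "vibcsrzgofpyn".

sfyzpowdlcmv

In each case the input is transformed by: shift every letter 3 places backward in the alphabet (wrapping around), then delete the last character.
Starting from "vibcsrzgofpyn": after the first operation, "sfyzpowdlcmvk"; after the second, "sfyzpowdlcmv".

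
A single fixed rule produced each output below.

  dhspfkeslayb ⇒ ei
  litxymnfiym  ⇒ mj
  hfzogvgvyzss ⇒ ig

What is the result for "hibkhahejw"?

ij

The transformation: shift every letter 1 place forward in the alphabet (wrapping around), then keep only the first 2 characters.
Applying that to "hibkhahejw" gives "ij".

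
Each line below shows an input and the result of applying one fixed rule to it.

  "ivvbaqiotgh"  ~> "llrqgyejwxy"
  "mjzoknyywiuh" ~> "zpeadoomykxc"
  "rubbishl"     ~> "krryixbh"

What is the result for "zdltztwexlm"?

tbjpjmunbcp

The pattern: shift every letter 10 places backward in the alphabet (wrapping around), then move the first character to the end.
On "zdltztwexlm" that produces "tbjpjmunbcp".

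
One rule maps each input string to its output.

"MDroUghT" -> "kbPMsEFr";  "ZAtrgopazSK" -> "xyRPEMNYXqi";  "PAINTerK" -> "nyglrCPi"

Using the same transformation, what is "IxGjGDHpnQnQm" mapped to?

The pattern: shift every letter 2 places backward in the alphabet (wrapping around), then flip the case of every letter.
Starting from "IxGjGDHpnQnQm": after the first operation, "GvEhEBFnlOlOk"; after the second, "gVeHebfNLoLoK".

gVeHebfNLoLoK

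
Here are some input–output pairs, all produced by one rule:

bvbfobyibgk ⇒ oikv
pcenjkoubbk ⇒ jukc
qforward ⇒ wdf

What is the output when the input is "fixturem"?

Looking at the pairs, the operation is to keep one character in every 3, starting at position 2 (positions 2nd, 5th, 8th, ...), then move the first character to the end.
For "fixturem", step one produces "ium"; step two turns that into "umi".

umi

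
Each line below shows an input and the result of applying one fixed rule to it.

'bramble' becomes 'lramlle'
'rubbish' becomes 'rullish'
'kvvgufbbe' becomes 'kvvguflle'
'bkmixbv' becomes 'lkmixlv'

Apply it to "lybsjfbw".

lylsjflw

In each case the input is transformed by: replace every "b" with "l".
Doing the same to "lybsjfbw": "lylsjflw".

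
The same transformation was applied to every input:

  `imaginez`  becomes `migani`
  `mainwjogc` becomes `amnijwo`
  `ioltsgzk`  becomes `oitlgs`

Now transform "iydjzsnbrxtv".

yijdszbnxr

Each output is the input with this applied: delete the last 2 characters, then swap each adjacent pair of characters (1↔2, 3↔4, ...).
For "iydjzsnbrxtv", step one produces "iydjzsnbrx"; step two turns that into "yijdszbnxr".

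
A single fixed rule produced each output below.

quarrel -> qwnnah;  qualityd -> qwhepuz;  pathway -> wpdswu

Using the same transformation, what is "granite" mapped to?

nwjepa

The pattern: shift every letter 4 places backward in the alphabet (wrapping around), then delete the first character.
For "granite", step one produces "cnwjepa"; step two turns that into "nwjepa".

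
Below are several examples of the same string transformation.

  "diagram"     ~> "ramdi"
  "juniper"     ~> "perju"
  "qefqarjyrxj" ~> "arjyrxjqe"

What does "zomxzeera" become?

Rule — move the first 2 characters to the end (rotate left by 2), then delete the first 2 characters.
Doing the same to "zomxzeera": "zeerazo".

zeerazo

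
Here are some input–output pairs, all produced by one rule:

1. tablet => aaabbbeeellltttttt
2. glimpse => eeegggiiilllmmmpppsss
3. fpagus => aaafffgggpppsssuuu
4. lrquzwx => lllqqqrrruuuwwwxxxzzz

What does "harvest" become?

aaaeeehhhrrrssstttvvv

The rule is to sort the characters into alphabetical order, then repeat every character 3 times.
For "harvest", step one produces "aehrstv"; step two turns that into "aaaeeehhhrrrssstttvvv".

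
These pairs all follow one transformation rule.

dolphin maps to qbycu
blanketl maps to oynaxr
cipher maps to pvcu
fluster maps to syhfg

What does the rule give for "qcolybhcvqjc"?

dpbyloupid

The rule is to shift every letter 13 places forward in the alphabet (wrapping around) — i.e. ROT13, then delete the last 2 characters.
"qcolybhcvqjc" → "dpbyloupidwp" → "dpbyloupid".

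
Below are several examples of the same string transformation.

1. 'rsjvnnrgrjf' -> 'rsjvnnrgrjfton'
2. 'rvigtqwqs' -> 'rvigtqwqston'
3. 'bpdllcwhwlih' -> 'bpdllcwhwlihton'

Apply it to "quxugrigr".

Looking at the pairs, the operation is to append "ton".
"quxugrigr" → "quxugrigrton".

quxugrigrton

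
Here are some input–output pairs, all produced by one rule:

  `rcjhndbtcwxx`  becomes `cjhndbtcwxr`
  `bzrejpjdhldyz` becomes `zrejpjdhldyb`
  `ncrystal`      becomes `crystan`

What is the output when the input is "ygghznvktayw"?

Looking at the pairs, the operation is to swap the first and last characters, then delete the first character.
On "ygghznvktayw" that produces "gghznvktayy".

gghznvktayy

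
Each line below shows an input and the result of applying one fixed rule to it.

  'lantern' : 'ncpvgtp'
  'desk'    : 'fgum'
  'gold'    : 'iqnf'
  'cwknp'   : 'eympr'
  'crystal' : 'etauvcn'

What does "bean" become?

dgcp

Each output is the input with this applied: shift every letter 2 places forward in the alphabet (wrapping around).
Doing the same to "bean": "dgcp".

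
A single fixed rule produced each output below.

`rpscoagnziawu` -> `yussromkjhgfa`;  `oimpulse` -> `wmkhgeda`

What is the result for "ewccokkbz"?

wuutrogcc

Rule — shift every letter 8 places backward in the alphabet (wrapping around), then sort the characters into reverse alphabetical order.
Starting from "ewccokkbz": after the first operation, "wouugcctr"; after the second, "wuutrogcc".
(Check on "rpscoagnziawu": → "jhkugsyfrasom" → "yussromkjhgfa" ✓)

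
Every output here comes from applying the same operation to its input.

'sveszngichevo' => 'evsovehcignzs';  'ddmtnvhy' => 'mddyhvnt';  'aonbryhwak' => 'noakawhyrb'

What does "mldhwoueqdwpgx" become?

The rule is to reverse the string, then move the last 3 characters to the front (rotate right by 3).
On "mldhwoueqdwpgx" that produces "dlmxgpwdqeuowh".
(Check on "aonbryhwak": → "kawhyrbnoa" → "noakawhyrb" ✓)

dlmxgpwdqeuowh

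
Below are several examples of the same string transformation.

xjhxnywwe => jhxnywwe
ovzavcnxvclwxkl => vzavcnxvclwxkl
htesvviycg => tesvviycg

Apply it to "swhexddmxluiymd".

whexddmxluiymd

The rule is to delete the first character.
On "swhexddmxluiymd" that produces "whexddmxluiymd".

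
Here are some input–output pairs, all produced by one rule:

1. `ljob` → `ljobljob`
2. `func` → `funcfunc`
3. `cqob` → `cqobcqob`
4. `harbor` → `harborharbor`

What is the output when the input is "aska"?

askaaska

In each case the input is transformed by: write the whole string twice.
Applying that to "aska" gives "askaaska".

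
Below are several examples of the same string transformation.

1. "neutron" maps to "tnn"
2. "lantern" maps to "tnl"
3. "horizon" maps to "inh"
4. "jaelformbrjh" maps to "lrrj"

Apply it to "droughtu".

utd

The pattern: keep one character in every 3, starting at position 1 (positions 1st, 4th, 7th, ...), then move the first character to the end.
Starting from "droughtu": after the first operation, "dut"; after the second, "utd".
(Check on "lantern": → "ltn" → "tnl" ✓)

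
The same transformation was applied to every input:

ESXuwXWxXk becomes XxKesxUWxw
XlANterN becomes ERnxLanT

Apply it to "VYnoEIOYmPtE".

pTevyNOeioyM

Rule — move the last 3 characters to the front (rotate right by 3), then flip the case of every letter.
Starting from "VYnoEIOYmPtE": after the first operation, "PtEVYnoEIOYm"; after the second, "pTevyNOeioyM".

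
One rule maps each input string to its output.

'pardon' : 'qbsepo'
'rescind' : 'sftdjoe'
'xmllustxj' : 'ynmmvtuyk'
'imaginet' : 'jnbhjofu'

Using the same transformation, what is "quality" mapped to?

In each case the input is transformed by: shift every letter 1 place forward in the alphabet (wrapping around).
Doing the same to "quality": "rvbmjuz".

rvbmjuz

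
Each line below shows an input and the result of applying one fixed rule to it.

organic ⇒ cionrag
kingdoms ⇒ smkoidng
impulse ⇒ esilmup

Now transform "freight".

What's happening: move the last character to the front, then take characters alternately from the front and the back (1st, last, 2nd, 2nd-last, ...).
On "freight": the first step gives "tfreigh", and the second then gives "thfgrie".

thfgrie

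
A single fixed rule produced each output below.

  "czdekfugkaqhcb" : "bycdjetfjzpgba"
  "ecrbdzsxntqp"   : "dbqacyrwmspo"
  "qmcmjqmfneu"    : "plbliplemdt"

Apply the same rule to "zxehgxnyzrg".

The pattern: shift every letter 1 place backward in the alphabet (wrapping around).
"zxehgxnyzrg" → "ywdgfwmxyqf".

ywdgfwmxyqf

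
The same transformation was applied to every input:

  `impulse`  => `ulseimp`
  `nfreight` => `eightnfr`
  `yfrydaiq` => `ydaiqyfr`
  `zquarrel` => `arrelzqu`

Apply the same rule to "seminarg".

The pattern: move the first 3 characters to the end (rotate left by 3).
On "seminarg" that produces "inargsem".

inargsem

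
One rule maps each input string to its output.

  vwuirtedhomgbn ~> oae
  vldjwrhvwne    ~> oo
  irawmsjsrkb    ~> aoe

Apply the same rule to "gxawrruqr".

The transformation: shift every letter 8 places backward in the alphabet (wrapping around), then keep only the vowels.
Applying that to "gxawrruqr" gives "oi".

oi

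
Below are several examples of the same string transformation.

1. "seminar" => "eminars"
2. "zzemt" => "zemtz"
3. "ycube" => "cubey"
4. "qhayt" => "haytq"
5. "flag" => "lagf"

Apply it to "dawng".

The transformation: move the first character to the end.
"dawng" → "awngd".

awngd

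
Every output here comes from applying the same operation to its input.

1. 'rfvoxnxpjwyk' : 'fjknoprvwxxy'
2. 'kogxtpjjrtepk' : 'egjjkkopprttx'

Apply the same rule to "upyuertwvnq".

Rule — sort the characters into alphabetical order.
For "upyuertwvnq" the result is "enpqrtuuvwy".

enpqrtuuvwy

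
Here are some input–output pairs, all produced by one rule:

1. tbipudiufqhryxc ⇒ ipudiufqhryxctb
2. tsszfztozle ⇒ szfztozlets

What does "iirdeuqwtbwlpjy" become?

rdeuqwtbwlpjyii

Looking at the pairs, the operation is to move the first 2 characters to the end (rotate left by 2).
On "iirdeuqwtbwlpjy" that produces "rdeuqwtbwlpjyii".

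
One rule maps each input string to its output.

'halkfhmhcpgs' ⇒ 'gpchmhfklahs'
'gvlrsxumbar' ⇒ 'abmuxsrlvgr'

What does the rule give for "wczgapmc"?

In each case the input is transformed by: reverse the string, then move the first character to the end.
Starting from "wczgapmc": after the first operation, "cmpagzcw"; after the second, "mpagzcwc".
(Check on "halkfhmhcpgs": → "sgpchmhfklah" → "gpchmhfklahs" ✓)

mpagzcwc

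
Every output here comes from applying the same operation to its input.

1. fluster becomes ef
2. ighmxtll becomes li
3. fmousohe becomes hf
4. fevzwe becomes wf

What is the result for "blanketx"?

Each output is the input with this applied: swap the first and last characters, then keep only the last 2 characters.
Working it through for "blanketx": intermediate "xlanketb", final "tb".

tb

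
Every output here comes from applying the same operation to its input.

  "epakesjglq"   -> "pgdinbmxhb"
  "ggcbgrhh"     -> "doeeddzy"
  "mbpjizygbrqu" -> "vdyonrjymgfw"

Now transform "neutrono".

The pattern: swap the front and back halves of the string, then shift every letter 3 places backward in the alphabet (wrapping around).
"neutrono" → "rononeut" → "olklkbrq".

olklkbrq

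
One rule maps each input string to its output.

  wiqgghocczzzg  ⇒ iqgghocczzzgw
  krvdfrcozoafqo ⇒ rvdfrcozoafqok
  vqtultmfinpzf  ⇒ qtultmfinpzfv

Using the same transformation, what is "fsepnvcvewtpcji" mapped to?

sepnvcvewtpcjif

The pattern: move the first character to the end.
On "fsepnvcvewtpcji" that produces "sepnvcvewtpcjif".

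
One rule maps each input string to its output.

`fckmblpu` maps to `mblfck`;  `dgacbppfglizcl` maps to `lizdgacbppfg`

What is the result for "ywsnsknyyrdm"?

The rule is to delete the last 2 characters, then move the last 3 characters to the front (rotate right by 3).
On "ywsnsknyyrdm" that produces "yyrywsnskn".

yyrywsnskn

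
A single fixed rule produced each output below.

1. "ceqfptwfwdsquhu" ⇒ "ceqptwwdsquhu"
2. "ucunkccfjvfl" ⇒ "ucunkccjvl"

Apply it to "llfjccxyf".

Looking at the pairs, the operation is to remove every "f".
"llfjccxyf" → "lljccxy".

lljccxy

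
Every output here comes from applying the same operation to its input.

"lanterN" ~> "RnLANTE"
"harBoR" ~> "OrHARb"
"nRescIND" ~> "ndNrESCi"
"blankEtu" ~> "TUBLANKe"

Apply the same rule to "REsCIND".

ndreSci

In each case the input is transformed by: move the last 2 characters to the front (rotate right by 2), then flip the case of every letter.
Working it through for "REsCIND": intermediate "NDREsCI", final "ndreSci".
(Check on "lanterN": → "rNlante" → "RnLANTE" ✓)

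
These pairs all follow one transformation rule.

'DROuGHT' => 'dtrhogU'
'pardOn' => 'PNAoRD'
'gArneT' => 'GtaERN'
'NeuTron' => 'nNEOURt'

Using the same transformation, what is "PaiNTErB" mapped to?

The transformation: flip the case of every letter, then take characters alternately from the front and the back (1st, last, 2nd, 2nd-last, ...).
For "PaiNTErB", step one produces "pAInteRb"; step two turns that into "pbARIent".

pbARIent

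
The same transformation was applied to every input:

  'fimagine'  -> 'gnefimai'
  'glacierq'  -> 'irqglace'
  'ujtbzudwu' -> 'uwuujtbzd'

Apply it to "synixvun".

xunsyniv

In each case the input is transformed by: move the last 3 characters to the front (rotate right by 3), then swap the first and last characters.
"synixvun" → "vunsynix" → "xunsyniv".
(Check on "glacierq": → "erqglaci" → "irqglace" ✓)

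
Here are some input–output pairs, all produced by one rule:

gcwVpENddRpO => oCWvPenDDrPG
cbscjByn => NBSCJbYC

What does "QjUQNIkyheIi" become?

IJuqniKYHEiq

In each case the input is transformed by: swap the first and last characters, then flip the case of every letter.
Starting from "QjUQNIkyheIi": after the first operation, "ijUQNIkyheIQ"; after the second, "IJuqniKYHEiq".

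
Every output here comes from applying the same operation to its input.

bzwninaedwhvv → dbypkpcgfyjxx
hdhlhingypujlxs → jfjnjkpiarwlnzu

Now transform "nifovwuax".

pkhqxywcz

Each output is the input with this applied: shift every letter 2 places forward in the alphabet (wrapping around).
For "nifovwuax" the result is "pkhqxywcz".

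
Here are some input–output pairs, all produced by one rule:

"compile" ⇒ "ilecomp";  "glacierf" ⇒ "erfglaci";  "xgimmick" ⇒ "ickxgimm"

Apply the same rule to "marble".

blemar

Rule — move the last 3 characters to the front (rotate right by 3).
Applying that to "marble" gives "blemar".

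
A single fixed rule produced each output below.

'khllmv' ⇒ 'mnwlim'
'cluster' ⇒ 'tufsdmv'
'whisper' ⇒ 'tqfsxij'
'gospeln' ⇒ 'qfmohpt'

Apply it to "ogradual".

bevbmphs

Each output is the input with this applied: shift every letter 1 place forward in the alphabet (wrapping around), then move the first 3 characters to the end (rotate left by 3).
For "ogradual", step one produces "phsbevbm"; step two turns that into "bevbmphs".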